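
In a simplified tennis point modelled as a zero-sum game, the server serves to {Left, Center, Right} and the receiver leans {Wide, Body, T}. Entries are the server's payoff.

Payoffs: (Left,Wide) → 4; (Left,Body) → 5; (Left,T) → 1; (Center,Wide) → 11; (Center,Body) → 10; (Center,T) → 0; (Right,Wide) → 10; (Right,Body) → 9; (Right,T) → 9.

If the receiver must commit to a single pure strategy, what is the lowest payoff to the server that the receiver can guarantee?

Column maxima: Wide → 11, Body → 10, T → 9.
The smallest of these is 9.

9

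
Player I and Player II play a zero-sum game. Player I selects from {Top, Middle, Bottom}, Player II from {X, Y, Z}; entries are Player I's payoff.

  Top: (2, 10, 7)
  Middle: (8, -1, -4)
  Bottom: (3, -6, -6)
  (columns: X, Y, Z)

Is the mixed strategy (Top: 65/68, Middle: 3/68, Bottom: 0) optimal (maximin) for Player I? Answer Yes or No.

No

Against X this mix gives (65/68)·2 + (3/68)·8 = 77/34.
Against Y this mix gives (65/68)·10 + (3/68)·(-1) = 647/68.
Against Z this mix gives (65/68)·7 + (3/68)·(-4) = 443/68.
Player II will play X, holding Player I to 77/34. Shifting weight toward the row that does better against X would raise this floor (the equalizing mix achieves 64/17 against both X and Z), so the proposed strategy is not optimal.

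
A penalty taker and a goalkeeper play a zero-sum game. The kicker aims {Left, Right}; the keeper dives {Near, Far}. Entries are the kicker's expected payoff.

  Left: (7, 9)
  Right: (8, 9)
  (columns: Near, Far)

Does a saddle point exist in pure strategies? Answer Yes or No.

Yes

Row minima: Left → 7, Right → 8; maximin = 8.
Column maxima: Near → 8, Far → 9; minimax = 8.
maximin = minimax = 8, so a saddle point exists.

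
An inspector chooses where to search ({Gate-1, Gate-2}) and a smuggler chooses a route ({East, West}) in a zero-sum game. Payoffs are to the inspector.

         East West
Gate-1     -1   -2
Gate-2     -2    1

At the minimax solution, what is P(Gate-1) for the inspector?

3/4

Row minima: Gate-1 → -2, Gate-2 → -2; maximin = -2.
Column maxima: East → -1, West → 1; minimax = -1.
-2 ≠ -1, so there is no saddle point; optimal play is mixed.
Let the inspector play Gate-1 with probability p. Expected payoff against East: (-1)p + (-2)(1−p) = p − 2; against West: (-2)p + 1(1−p) = −3p + 1.
Setting these equal: p − 2 = −3p + 1 ⇒ 4p = 3 ⇒ p = 3/4, and the value is (1)·(3/4) − 2 = -5/4.
For the smuggler: with q = P(East), equating Gate-1's and Gate-2's payoffs gives q − 2 = −3q + 1 ⇒ q = 3/4.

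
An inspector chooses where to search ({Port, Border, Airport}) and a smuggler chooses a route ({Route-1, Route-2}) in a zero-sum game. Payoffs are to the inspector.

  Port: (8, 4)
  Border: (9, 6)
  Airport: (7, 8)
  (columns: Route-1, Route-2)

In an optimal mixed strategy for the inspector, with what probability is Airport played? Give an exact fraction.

3/4

Row minima: Port → 4, Border → 6, Airport → 7; maximin = 7.
Column maxima: Route-1 → 9, Route-2 → 8; minimax = 8.
7 ≠ 8, so there is no saddle point; optimal play is mixed.
Port is strictly dominated by Border, so the inspector never plays it.
On the remaining 2×2 (Border, Airport vs Route-1, Route-2):
Let the inspector play Border with probability p. Expected payoff against Route-1: 9p + 7(1−p) = 2p + 7; against Route-2: 6p + 8(1−p) = −2p + 8.
Setting these equal: 2p + 7 = −2p + 8 ⇒ 4p = 1 ⇒ p = 1/4, and the value is (2)·(1/4) + 7 = 15/2.
For the smuggler: with q = P(Route-1), equating Border's and Airport's payoffs gives 3q + 6 = −q + 8 ⇒ q = 1/2.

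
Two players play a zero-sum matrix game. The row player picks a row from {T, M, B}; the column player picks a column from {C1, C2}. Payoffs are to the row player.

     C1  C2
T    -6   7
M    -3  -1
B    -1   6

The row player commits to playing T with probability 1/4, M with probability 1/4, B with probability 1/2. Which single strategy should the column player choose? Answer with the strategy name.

If the column player plays C1, the row player's expected payoff is (1/4)·(-6) + (1/4)·(-3) + (1/2)·(-1) = -11/4.
If the column player plays C2, the row player's expected payoff is (1/4)·7 + (1/4)·(-1) + (1/2)·6 = 9/2.
The column player minimizes the row player's payoff; the smallest is -11/4, so the best response is C1.

C1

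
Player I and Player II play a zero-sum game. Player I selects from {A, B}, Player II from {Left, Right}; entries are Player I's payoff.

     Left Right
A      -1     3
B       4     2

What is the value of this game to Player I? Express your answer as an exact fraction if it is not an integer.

7/3

Row minima: A → -1, B → 2; maximin = 2.
Column maxima: Left → 4, Right → 3; minimax = 3.
2 ≠ 3, so there is no saddle point; optimal play is mixed.
Let Player I play A with probability p. Expected payoff against Left: (-1)p + 4(1−p) = −5p + 4; against Right: 3p + 2(1−p) = p + 2.
Setting these equal: −5p + 4 = p + 2 ⇒ −6p = -2 ⇒ p = 1/3, and the value is (-5)·(1/3) + 4 = 7/3.
For Player II: with q = P(Left), equating A's and B's payoffs gives −4q + 3 = 2q + 2 ⇒ q = 1/6.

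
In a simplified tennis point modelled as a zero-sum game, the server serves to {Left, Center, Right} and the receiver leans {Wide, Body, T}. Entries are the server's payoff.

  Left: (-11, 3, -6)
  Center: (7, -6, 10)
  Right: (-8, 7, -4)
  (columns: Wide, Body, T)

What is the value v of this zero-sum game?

1/28

Row minima: Left → -11, Center → -6, Right → -8; maximin = -6.
Column maxima: Wide → 7, Body → 7, T → 10; minimax = 7.
-6 ≠ 7, so there is no saddle point; optimal play is mixed.
Left is strictly dominated by Right, so the server never plays it.
T is strictly dominated by Wide (it gives the server strictly more in every row), so the receiver never plays it.
On the remaining 2×2 (Center, Right vs Wide, Body):
Let the server play Center with probability p. Expected payoff against Wide: 7p + (-8)(1−p) = 15p − 8; against Body: (-6)p + 7(1−p) = −13p + 7.
Setting these equal: 15p − 8 = −13p + 7 ⇒ 28p = 15 ⇒ p = 15/28, and the value is (15)·(15/28) − 8 = 1/28.
For the receiver: with q = P(Wide), equating Center's and Right's payoffs gives 13q − 6 = −15q + 7 ⇒ q = 13/28.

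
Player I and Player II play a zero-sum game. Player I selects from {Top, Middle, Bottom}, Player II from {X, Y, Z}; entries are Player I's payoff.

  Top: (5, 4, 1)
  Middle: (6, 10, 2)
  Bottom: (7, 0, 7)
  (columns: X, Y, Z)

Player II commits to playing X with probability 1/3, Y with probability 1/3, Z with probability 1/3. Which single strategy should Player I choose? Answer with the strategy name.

Expected payoff of Top: (1/3)·5 + (1/3)·4 + (1/3)·1 = 10/3.
Expected payoff of Middle: (1/3)·6 + (1/3)·10 + (1/3)·2 = 6.
Expected payoff of Bottom: (1/3)·7 + (1/3)·0 + (1/3)·7 = 14/3.
The largest is 6, so Player I's best response is Middle.

Middle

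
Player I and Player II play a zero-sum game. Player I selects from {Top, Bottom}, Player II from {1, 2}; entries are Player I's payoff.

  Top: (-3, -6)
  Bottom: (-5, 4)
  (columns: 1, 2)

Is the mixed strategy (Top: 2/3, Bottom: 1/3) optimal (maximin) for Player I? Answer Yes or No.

Against 1 this mix gives (2/3)·(-3) + (1/3)·(-5) = -11/3.
Against 2 this mix gives (2/3)·(-6) + (1/3)·4 = -8/3.
Player II will play 1, holding Player I to -11/3. Shifting weight toward the row that does better against 1 would raise this floor (the equalizing mix achieves -7/2 against both 1 and 2), so the proposed strategy is not optimal.

No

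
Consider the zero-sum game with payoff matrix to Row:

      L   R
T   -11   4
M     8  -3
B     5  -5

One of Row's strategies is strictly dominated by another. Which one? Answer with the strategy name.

B

M gives a strictly higher payoff than B against every column: 8 > 5, -3 > -5.
So B is strictly dominated and Row never plays it.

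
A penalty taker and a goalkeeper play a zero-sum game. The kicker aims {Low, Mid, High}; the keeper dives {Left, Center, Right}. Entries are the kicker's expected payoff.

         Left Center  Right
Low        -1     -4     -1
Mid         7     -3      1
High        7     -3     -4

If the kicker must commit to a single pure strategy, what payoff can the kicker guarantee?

Row minima: Low → -4, Mid → -3, High → -4.
The best of these is -3.

-3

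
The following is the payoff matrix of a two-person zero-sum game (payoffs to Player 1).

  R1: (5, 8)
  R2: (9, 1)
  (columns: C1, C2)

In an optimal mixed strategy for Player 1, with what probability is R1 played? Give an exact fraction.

Row minima: R1 → 5, R2 → 1; maximin = 5.
Column maxima: C1 → 9, C2 → 8; minimax = 8.
5 ≠ 8, so there is no saddle point; optimal play is mixed.
Let Player 1 play R1 with probability p. Expected payoff against C1: 5p + 9(1−p) = −4p + 9; against C2: 8p + 1(1−p) = 7p + 1.
Setting these equal: −4p + 9 = 7p + 1 ⇒ −11p = -8 ⇒ p = 8/11, and the value is (-4)·(8/11) + 9 = 67/11.
For Player 2: with q = P(C1), equating R1's and R2's payoffs gives −3q + 8 = 8q + 1 ⇒ q = 7/11.

8/11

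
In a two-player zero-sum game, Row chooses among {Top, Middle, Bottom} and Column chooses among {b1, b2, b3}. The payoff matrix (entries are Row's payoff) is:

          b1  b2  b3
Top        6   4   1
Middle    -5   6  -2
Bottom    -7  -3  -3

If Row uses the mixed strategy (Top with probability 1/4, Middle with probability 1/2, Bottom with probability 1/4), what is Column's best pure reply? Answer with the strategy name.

b1

If Column plays b1, Row's expected payoff is (1/4)·6 + (1/2)·(-5) + (1/4)·(-7) = -11/4.
If Column plays b2, Row's expected payoff is (1/4)·4 + (1/2)·6 + (1/4)·(-3) = 13/4.
If Column plays b3, Row's expected payoff is (1/4)·1 + (1/2)·(-2) + (1/4)·(-3) = -3/2.
Column minimizes Row's payoff; the smallest is -11/4, so the best response is b1.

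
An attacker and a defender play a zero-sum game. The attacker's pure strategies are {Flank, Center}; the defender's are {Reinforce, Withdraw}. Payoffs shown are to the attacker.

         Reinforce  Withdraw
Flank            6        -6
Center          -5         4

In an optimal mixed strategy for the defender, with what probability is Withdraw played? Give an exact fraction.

11/21

Row minima: Flank → -6, Center → -5; maximin = -5.
Column maxima: Reinforce → 6, Withdraw → 4; minimax = 4.
-5 ≠ 4, so there is no saddle point; optimal play is mixed.
Let the attacker play Flank with probability p. Expected payoff against Reinforce: 6p + (-5)(1−p) = 11p − 5; against Withdraw: (-6)p + 4(1−p) = −10p + 4.
Setting these equal: 11p − 5 = −10p + 4 ⇒ 21p = 9 ⇒ p = 3/7, and the value is (11)·(3/7) − 5 = -2/7.
For the defender: with q = P(Reinforce), equating Flank's and Center's payoffs gives 12q − 6 = −9q + 4 ⇒ q = 10/21.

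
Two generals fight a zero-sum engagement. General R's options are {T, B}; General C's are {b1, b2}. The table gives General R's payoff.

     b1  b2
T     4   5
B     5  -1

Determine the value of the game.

Row minima: T → 4, B → -1; maximin = 4.
Column maxima: b1 → 5, b2 → 5; minimax = 5.
4 ≠ 5, so there is no saddle point; optimal play is mixed.
Let General R play T with probability p. Expected payoff against b1: 4p + 5(1−p) = −p + 5; against b2: 5p + (-1)(1−p) = 6p − 1.
Setting these equal: −p + 5 = 6p − 1 ⇒ −7p = -6 ⇒ p = 6/7, and the value is (-1)·(6/7) + 5 = 29/7.
For General C: with q = P(b1), equating T's and B's payoffs gives −q + 5 = 6q − 1 ⇒ q = 6/7.

29/7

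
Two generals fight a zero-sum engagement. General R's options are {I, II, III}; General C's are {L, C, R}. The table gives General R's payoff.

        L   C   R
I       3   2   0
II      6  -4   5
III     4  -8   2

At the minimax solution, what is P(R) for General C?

6/11

Row minima: I → 0, II → -4, III → -8; maximin = 0.
Column maxima: L → 6, C → 2, R → 5; minimax = 2.
0 ≠ 2, so there is no saddle point; optimal play is mixed.
III is strictly dominated by II, so General R never plays it.
L is strictly dominated by C (it gives General R strictly more in every row), so General C never plays it.
On the remaining 2×2 (I, II vs C, R):
Let General R play I with probability p. Expected payoff against C: 2p + (-4)(1−p) = 6p − 4; against R: 0p + 5(1−p) = −5p + 5.
Setting these equal: 6p − 4 = −5p + 5 ⇒ 11p = 9 ⇒ p = 9/11, and the value is (6)·(9/11) − 4 = 10/11.
For General C: with q = P(C), equating I's and II's payoffs gives 2q = −9q + 5 ⇒ q = 5/11.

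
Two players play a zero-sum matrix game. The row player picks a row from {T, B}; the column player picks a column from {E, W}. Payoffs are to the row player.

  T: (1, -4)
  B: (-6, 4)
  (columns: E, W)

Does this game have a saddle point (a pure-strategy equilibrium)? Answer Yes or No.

No

Row minima: T → -4, B → -6; maximin = -4.
Column maxima: E → 1, W → 4; minimax = 1.
-4 ≠ 1, so no pure-strategy equilibrium exists.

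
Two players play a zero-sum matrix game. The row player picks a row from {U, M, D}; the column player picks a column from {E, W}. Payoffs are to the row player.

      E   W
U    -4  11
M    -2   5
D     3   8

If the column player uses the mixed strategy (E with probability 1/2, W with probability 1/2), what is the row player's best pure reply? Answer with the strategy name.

D

Expected payoff of U: (1/2)·(-4) + (1/2)·11 = 7/2.
Expected payoff of M: (1/2)·(-2) + (1/2)·5 = 3/2.
Expected payoff of D: (1/2)·3 + (1/2)·8 = 11/2.
The largest is 11/2, so the row player's best response is D.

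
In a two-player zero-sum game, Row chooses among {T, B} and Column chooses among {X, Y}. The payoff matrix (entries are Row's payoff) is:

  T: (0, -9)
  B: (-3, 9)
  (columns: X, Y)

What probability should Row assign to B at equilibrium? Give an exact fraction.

Row minima: T → -9, B → -3; maximin = -3.
Column maxima: X → 0, Y → 9; minimax = 0.
-3 ≠ 0, so there is no saddle point; optimal play is mixed.
Let Row play T with probability p. Expected payoff against X: 0p + (-3)(1−p) = 3p − 3; against Y: (-9)p + 9(1−p) = −18p + 9.
Setting these equal: 3p − 3 = −18p + 9 ⇒ 21p = 12 ⇒ p = 4/7, and the value is (3)·(4/7) − 3 = -9/7.
For Column: with q = P(X), equating T's and B's payoffs gives 9q − 9 = −12q + 9 ⇒ q = 6/7.

3/7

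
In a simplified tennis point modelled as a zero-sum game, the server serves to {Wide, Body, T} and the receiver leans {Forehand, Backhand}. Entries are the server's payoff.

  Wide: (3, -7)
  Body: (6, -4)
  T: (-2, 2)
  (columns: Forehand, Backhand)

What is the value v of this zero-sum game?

2/7

Row minima: Wide → -7, Body → -4, T → -2; maximin = -2.
Column maxima: Forehand → 6, Backhand → 2; minimax = 2.
-2 ≠ 2, so there is no saddle point; optimal play is mixed.
Wide is strictly dominated by Body, so the server never plays it.
On the remaining 2×2 (Body, T vs Forehand, Backhand):
Let the server play Body with probability p. Expected payoff against Forehand: 6p + (-2)(1−p) = 8p − 2; against Backhand: (-4)p + 2(1−p) = −6p + 2.
Setting these equal: 8p − 2 = −6p + 2 ⇒ 14p = 4 ⇒ p = 2/7, and the value is (8)·(2/7) − 2 = 2/7.
For the receiver: with q = P(Forehand), equating Body's and T's payoffs gives 10q − 4 = −4q + 2 ⇒ q = 3/7.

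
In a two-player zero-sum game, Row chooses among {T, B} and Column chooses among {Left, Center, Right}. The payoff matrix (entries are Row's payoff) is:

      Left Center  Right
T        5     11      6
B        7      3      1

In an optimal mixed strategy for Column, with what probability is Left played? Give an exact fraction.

Row minima: T → 5, B → 1; maximin = 5.
Column maxima: Left → 7, Center → 11, Right → 6; minimax = 6.
5 ≠ 6, so there is no saddle point; optimal play is mixed.
Center is strictly dominated by Right (it gives Row strictly more in every row), so Column never plays it.
On the remaining 2×2 (T, B vs Left, Right):
Let Row play T with probability p. Expected payoff against Left: 5p + 7(1−p) = −2p + 7; against Right: 6p + 1(1−p) = 5p + 1.
Setting these equal: −2p + 7 = 5p + 1 ⇒ −7p = -6 ⇒ p = 6/7, and the value is (-2)·(6/7) + 7 = 37/7.
For Column: with q = P(Left), equating T's and B's payoffs gives −q + 6 = 6q + 1 ⇒ q = 5/7.

5/7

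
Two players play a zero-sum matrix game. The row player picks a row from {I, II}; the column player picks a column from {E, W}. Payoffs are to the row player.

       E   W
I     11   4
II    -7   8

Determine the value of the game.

58/11

Row minima: I → 4, II → -7; maximin = 4.
Column maxima: E → 11, W → 8; minimax = 8.
4 ≠ 8, so there is no saddle point; optimal play is mixed.
Let the row player play I with probability p. Expected payoff against E: 11p + (-7)(1−p) = 18p − 7; against W: 4p + 8(1−p) = −4p + 8.
Setting these equal: 18p − 7 = −4p + 8 ⇒ 22p = 15 ⇒ p = 15/22, and the value is (18)·(15/22) − 7 = 58/11.
For the column player: with q = P(E), equating I's and II's payoffs gives 7q + 4 = −15q + 8 ⇒ q = 2/11.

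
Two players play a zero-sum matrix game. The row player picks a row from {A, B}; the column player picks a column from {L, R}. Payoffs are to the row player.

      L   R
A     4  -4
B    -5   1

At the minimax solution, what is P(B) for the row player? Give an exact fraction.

Row minima: A → -4, B → -5; maximin = -4.
Column maxima: L → 4, R → 1; minimax = 1.
-4 ≠ 1, so there is no saddle point; optimal play is mixed.
Let the row player play A with probability p. Expected payoff against L: 4p + (-5)(1−p) = 9p − 5; against R: (-4)p + 1(1−p) = −5p + 1.
Setting these equal: 9p − 5 = −5p + 1 ⇒ 14p = 6 ⇒ p = 3/7, and the value is (9)·(3/7) − 5 = -8/7.
For the column player: with q = P(L), equating A's and B's payoffs gives 8q − 4 = −6q + 1 ⇒ q = 5/14.

4/7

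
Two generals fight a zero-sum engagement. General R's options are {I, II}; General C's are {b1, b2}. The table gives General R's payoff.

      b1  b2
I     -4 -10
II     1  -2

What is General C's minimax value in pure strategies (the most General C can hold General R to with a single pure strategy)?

Column maxima: b1 → 1, b2 → -2.
The smallest of these is -2.

-2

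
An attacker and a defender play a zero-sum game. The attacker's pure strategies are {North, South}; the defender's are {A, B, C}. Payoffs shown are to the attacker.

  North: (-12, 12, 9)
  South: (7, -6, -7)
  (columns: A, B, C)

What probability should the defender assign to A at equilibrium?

Row minima: North → -12, South → -7; maximin = -7.
Column maxima: A → 7, B → 12, C → 9; minimax = 7.
-7 ≠ 7, so there is no saddle point; optimal play is mixed.
B is strictly dominated by C (it gives the attacker strictly more in every row), so the defender never plays it.
On the remaining 2×2 (North, South vs A, C):
Let the attacker play North with probability p. Expected payoff against A: (-12)p + 7(1−p) = −19p + 7; against C: 9p + (-7)(1−p) = 16p − 7.
Setting these equal: −19p + 7 = 16p − 7 ⇒ −35p = -14 ⇒ p = 2/5, and the value is (-19)·(2/5) + 7 = -3/5.
For the defender: with q = P(A), equating North's and South's payoffs gives −21q + 9 = 14q − 7 ⇒ q = 16/35.

16/35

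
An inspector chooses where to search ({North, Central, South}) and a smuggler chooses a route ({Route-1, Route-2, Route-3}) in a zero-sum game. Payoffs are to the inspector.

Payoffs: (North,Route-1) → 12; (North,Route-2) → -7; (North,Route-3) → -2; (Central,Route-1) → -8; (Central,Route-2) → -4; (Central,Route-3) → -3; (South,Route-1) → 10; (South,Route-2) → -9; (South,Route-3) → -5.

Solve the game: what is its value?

Row minima: North → -7, Central → -8, South → -9; maximin = -7.
Column maxima: Route-1 → 12, Route-2 → -4, Route-3 → -2; minimax = -4.
-7 ≠ -4, so there is no saddle point; optimal play is mixed.
South is strictly dominated by North, so the inspector never plays it.
Route-3 is strictly dominated by Route-2 (it gives the inspector strictly more in every row), so the smuggler never plays it.
On the remaining 2×2 (North, Central vs Route-1, Route-2):
Let the inspector play North with probability p. Expected payoff against Route-1: 12p + (-8)(1−p) = 20p − 8; against Route-2: (-7)p + (-4)(1−p) = −3p − 4.
Setting these equal: 20p − 8 = −3p − 4 ⇒ 23p = 4 ⇒ p = 4/23, and the value is (20)·(4/23) − 8 = -104/23.
For the smuggler: with q = P(Route-1), equating North's and Central's payoffs gives 19q − 7 = −4q − 4 ⇒ q = 3/23.

-104/23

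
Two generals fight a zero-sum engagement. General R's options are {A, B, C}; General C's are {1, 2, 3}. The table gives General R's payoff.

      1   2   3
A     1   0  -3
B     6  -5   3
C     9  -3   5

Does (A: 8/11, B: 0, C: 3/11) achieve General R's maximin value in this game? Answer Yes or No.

Yes

Against 1 this mix gives (8/11)·1 + (3/11)·9 = 35/11.
Against 2 this mix gives (8/11)·0 + (3/11)·(-3) = -9/11.
Against 3 this mix gives (8/11)·(-3) + (3/11)·5 = -9/11.
All of General C's active replies (2, 3) yield -9/11, and no column does worse for General R. The mix makes General C indifferent and guarantees -9/11, so it is optimal.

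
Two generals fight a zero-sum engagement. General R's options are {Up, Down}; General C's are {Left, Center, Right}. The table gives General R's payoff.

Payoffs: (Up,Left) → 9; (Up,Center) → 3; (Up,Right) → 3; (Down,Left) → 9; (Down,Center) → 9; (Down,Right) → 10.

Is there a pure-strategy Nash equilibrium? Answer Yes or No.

Row minima: Up → 3, Down → 9; maximin = 9.
Column maxima: Left → 9, Center → 9, Right → 10; minimax = 9.
maximin = minimax = 9, so a saddle point exists.

Yes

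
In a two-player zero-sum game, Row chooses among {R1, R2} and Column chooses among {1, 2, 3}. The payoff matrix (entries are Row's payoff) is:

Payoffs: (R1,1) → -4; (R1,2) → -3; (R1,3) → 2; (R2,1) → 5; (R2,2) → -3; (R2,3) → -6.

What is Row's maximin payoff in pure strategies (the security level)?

-4

Row minima: R1 → -4, R2 → -6.
The best of these is -4.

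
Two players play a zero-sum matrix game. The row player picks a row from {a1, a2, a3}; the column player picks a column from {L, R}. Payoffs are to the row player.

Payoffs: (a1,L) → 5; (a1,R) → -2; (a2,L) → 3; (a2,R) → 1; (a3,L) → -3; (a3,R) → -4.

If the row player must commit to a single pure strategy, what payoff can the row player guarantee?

1

Row minima: a1 → -2, a2 → 1, a3 → -4.
The best of these is 1.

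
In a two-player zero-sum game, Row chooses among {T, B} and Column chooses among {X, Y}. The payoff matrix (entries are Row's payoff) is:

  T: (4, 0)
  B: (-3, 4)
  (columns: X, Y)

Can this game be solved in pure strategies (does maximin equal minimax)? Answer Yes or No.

No

Row minima: T → 0, B → -3; maximin = 0.
Column maxima: X → 4, Y → 4; minimax = 4.
0 ≠ 4, so no pure-strategy equilibrium exists.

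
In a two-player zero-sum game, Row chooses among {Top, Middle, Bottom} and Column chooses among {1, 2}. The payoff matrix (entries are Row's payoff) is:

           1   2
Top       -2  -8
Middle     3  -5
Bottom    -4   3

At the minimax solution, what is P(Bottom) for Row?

Row minima: Top → -8, Middle → -5, Bottom → -4; maximin = -4.
Column maxima: 1 → 3, 2 → 3; minimax = 3.
-4 ≠ 3, so there is no saddle point; optimal play is mixed.
Top is strictly dominated by Middle, so Row never plays it.
On the remaining 2×2 (Middle, Bottom vs 1, 2):
Let Row play Middle with probability p. Expected payoff against 1: 3p + (-4)(1−p) = 7p − 4; against 2: (-5)p + 3(1−p) = −8p + 3.
Setting these equal: 7p − 4 = −8p + 3 ⇒ 15p = 7 ⇒ p = 7/15, and the value is (7)·(7/15) − 4 = -11/15.
For Column: with q = P(1), equating Middle's and Bottom's payoffs gives 8q − 5 = −7q + 3 ⇒ q = 8/15.

8/15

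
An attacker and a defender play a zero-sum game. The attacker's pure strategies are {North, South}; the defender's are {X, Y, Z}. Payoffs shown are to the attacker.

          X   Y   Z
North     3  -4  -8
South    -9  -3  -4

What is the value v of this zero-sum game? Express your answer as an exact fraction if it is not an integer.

-21/4

Row minima: North → -8, South → -9; maximin = -8.
Column maxima: X → 3, Y → -3, Z → -4; minimax = -4.
-8 ≠ -4, so there is no saddle point; optimal play is mixed.
Y is strictly dominated by Z (it gives the attacker strictly more in every row), so the defender never plays it.
On the remaining 2×2 (North, South vs X, Z):
Let the attacker play North with probability p. Expected payoff against X: 3p + (-9)(1−p) = 12p − 9; against Z: (-8)p + (-4)(1−p) = −4p − 4.
Setting these equal: 12p − 9 = −4p − 4 ⇒ 16p = 5 ⇒ p = 5/16, and the value is (12)·(5/16) − 9 = -21/4.
For the defender: with q = P(X), equating North's and South's payoffs gives 11q − 8 = −5q − 4 ⇒ q = 1/4.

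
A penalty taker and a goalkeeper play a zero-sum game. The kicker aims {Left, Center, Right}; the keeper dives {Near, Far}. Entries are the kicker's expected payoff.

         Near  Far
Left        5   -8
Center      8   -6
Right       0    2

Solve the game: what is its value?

1

Row minima: Left → -8, Center → -6, Right → 0; maximin = 0.
Column maxima: Near → 8, Far → 2; minimax = 2.
0 ≠ 2, so there is no saddle point; optimal play is mixed.
Left is strictly dominated by Center, so the kicker never plays it.
On the remaining 2×2 (Center, Right vs Near, Far):
Let the kicker play Center with probability p. Expected payoff against Near: 8p + 0(1−p) = 8p; against Far: (-6)p + 2(1−p) = −8p + 2.
Setting these equal: 8p = −8p + 2 ⇒ 16p = 2 ⇒ p = 1/8, and the value is (8)·(1/8) = 1.
For the keeper: with q = P(Near), equating Center's and Right's payoffs gives 14q − 6 = −2q + 2 ⇒ q = 1/2.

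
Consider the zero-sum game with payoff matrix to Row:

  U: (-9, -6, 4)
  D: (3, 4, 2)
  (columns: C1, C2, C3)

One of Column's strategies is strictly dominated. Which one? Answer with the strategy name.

C1 holds Row's payoff strictly below C2 in every row: -9 < -6, 3 < 4.
So C2 is strictly dominated for Column.

C2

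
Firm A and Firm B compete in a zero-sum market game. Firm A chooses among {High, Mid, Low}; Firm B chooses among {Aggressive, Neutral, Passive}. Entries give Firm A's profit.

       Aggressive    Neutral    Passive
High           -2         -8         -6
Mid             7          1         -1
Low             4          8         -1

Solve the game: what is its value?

-1

Row minima: High → -8, Mid → -1, Low → -1; maximin = -1.
Column maxima: Aggressive → 7, Neutral → 8, Passive → -1; minimax = -1.
Since maximin = minimax = -1, there is a saddle point and the value is -1.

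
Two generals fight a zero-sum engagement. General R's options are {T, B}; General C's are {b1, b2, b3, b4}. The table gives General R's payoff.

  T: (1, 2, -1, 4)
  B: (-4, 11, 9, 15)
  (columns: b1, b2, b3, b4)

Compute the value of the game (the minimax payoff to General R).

1/3

Row minima: T → -1, B → -4; maximin = -1.
Column maxima: b1 → 1, b2 → 11, b3 → 9, b4 → 15; minimax = 1.
-1 ≠ 1, so there is no saddle point; optimal play is mixed.
b2 is strictly dominated by b1 (it gives General R strictly more in every row), so General C never plays it.
b4 is strictly dominated by b1 (it gives General R strictly more in every row), so General C never plays it.
On the remaining 2×2 (T, B vs b1, b3):
Let General R play T with probability p. Expected payoff against b1: 1p + (-4)(1−p) = 5p − 4; against b3: (-1)p + 9(1−p) = −10p + 9.
Setting these equal: 5p − 4 = −10p + 9 ⇒ 15p = 13 ⇒ p = 13/15, and the value is (5)·(13/15) − 4 = 1/3.
For General C: with q = P(b1), equating T's and B's payoffs gives 2q − 1 = −13q + 9 ⇒ q = 2/3.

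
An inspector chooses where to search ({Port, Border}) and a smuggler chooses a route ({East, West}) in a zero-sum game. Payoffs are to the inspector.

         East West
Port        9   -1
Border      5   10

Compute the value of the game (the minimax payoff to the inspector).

Row minima: Port → -1, Border → 5; maximin = 5.
Column maxima: East → 9, West → 10; minimax = 9.
5 ≠ 9, so there is no saddle point; optimal play is mixed.
Let the inspector play Port with probability p. Expected payoff against East: 9p + 5(1−p) = 4p + 5; against West: (-1)p + 10(1−p) = −11p + 10.
Setting these equal: 4p + 5 = −11p + 10 ⇒ 15p = 5 ⇒ p = 1/3, and the value is (4)·(1/3) + 5 = 19/3.
For the smuggler: with q = P(East), equating Port's and Border's payoffs gives 10q − 1 = −5q + 10 ⇒ q = 11/15.

19/3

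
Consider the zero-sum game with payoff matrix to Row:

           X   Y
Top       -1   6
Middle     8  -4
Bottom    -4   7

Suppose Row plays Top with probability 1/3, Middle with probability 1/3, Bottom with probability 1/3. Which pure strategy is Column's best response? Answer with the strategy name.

If Column plays X, Row's expected payoff is (1/3)·(-1) + (1/3)·8 + (1/3)·(-4) = 1.
If Column plays Y, Row's expected payoff is (1/3)·6 + (1/3)·(-4) + (1/3)·7 = 3.
Column minimizes Row's payoff; the smallest is 1, so the best response is X.

X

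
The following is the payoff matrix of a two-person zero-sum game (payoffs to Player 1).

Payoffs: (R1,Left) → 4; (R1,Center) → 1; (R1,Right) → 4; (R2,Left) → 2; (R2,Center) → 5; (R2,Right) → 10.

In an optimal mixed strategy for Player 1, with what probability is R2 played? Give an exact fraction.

1/2

Row minima: R1 → 1, R2 → 2; maximin = 2.
Column maxima: Left → 4, Center → 5, Right → 10; minimax = 4.
2 ≠ 4, so there is no saddle point; optimal play is mixed.
Right is strictly dominated by Center (it gives Player 1 strictly more in every row), so Player 2 never plays it.
On the remaining 2×2 (R1, R2 vs Left, Center):
Let Player 1 play R1 with probability p. Expected payoff against Left: 4p + 2(1−p) = 2p + 2; against Center: 1p + 5(1−p) = −4p + 5.
Setting these equal: 2p + 2 = −4p + 5 ⇒ 6p = 3 ⇒ p = 1/2, and the value is (2)·(1/2) + 2 = 3.
For Player 2: with q = P(Left), equating R1's and R2's payoffs gives 3q + 1 = −3q + 5 ⇒ q = 2/3.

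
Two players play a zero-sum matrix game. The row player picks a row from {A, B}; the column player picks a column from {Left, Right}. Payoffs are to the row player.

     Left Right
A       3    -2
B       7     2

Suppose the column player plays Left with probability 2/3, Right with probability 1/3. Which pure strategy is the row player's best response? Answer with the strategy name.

Expected payoff of A: (2/3)·3 + (1/3)·(-2) = 4/3.
Expected payoff of B: (2/3)·7 + (1/3)·2 = 16/3.
The largest is 16/3, so the row player's best response is B.

B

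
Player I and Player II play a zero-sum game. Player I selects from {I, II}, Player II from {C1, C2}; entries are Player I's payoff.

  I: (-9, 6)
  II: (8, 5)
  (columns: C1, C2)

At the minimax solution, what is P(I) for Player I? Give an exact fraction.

Row minima: I → -9, II → 5; maximin = 5.
Column maxima: C1 → 8, C2 → 6; minimax = 6.
5 ≠ 6, so there is no saddle point; optimal play is mixed.
Let Player I play I with probability p. Expected payoff against C1: (-9)p + 8(1−p) = −17p + 8; against C2: 6p + 5(1−p) = p + 5.
Setting these equal: −17p + 8 = p + 5 ⇒ −18p = -3 ⇒ p = 1/6, and the value is (-17)·(1/6) + 8 = 31/6.
For Player II: with q = P(C1), equating I's and II's payoffs gives −15q + 6 = 3q + 5 ⇒ q = 1/18.

1/6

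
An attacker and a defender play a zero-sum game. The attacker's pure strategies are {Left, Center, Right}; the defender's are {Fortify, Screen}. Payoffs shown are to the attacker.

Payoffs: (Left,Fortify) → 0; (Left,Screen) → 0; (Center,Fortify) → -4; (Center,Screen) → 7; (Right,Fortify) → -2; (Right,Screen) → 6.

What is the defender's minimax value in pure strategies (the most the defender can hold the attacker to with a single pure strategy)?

0

Column maxima: Fortify → 0, Screen → 7.
The smallest of these is 0.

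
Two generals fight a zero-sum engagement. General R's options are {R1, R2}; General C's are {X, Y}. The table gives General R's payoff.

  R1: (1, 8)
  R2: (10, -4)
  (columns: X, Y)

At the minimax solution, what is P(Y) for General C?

3/7

Row minima: R1 → 1, R2 → -4; maximin = 1.
Column maxima: X → 10, Y → 8; minimax = 8.
1 ≠ 8, so there is no saddle point; optimal play is mixed.
Let General R play R1 with probability p. Expected payoff against X: 1p + 10(1−p) = −9p + 10; against Y: 8p + (-4)(1−p) = 12p − 4.
Setting these equal: −9p + 10 = 12p − 4 ⇒ −21p = -14 ⇒ p = 2/3, and the value is (-9)·(2/3) + 10 = 4.
For General C: with q = P(X), equating R1's and R2's payoffs gives −7q + 8 = 14q − 4 ⇒ q = 4/7.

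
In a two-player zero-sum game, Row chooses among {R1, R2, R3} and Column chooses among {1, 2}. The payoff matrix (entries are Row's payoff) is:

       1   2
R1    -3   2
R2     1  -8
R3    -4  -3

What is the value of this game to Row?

Row minima: R1 → -3, R2 → -8, R3 → -4; maximin = -3.
Column maxima: 1 → 1, 2 → 2; minimax = 1.
-3 ≠ 1, so there is no saddle point; optimal play is mixed.
R3 is strictly dominated by R1, so Row never plays it.
On the remaining 2×2 (R1, R2 vs 1, 2):
Let Row play R1 with probability p. Expected payoff against 1: (-3)p + 1(1−p) = −4p + 1; against 2: 2p + (-8)(1−p) = 10p − 8.
Setting these equal: −4p + 1 = 10p − 8 ⇒ −14p = -9 ⇒ p = 9/14, and the value is (-4)·(9/14) + 1 = -11/7.
For Column: with q = P(1), equating R1's and R2's payoffs gives −5q + 2 = 9q − 8 ⇒ q = 5/7.

-11/7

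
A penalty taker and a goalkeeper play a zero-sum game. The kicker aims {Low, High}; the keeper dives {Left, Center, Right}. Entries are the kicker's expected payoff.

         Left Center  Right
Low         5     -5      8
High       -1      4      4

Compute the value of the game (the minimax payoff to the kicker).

1

Row minima: Low → -5, High → -1; maximin = -1.
Column maxima: Left → 5, Center → 4, Right → 8; minimax = 4.
-1 ≠ 4, so there is no saddle point; optimal play is mixed.
Right is strictly dominated by Left (it gives the kicker strictly more in every row), so the keeper never plays it.
On the remaining 2×2 (Low, High vs Left, Center):
Let the kicker play Low with probability p. Expected payoff against Left: 5p + (-1)(1−p) = 6p − 1; against Center: (-5)p + 4(1−p) = −9p + 4.
Setting these equal: 6p − 1 = −9p + 4 ⇒ 15p = 5 ⇒ p = 1/3, and the value is (6)·(1/3) − 1 = 1.
For the keeper: with q = P(Left), equating Low's and High's payoffs gives 10q − 5 = −5q + 4 ⇒ q = 3/5.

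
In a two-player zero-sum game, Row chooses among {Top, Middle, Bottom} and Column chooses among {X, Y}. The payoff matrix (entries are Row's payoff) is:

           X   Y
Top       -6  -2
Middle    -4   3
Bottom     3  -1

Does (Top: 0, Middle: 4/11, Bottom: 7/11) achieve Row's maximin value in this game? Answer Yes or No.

Yes

Against X this mix gives (4/11)·(-4) + (7/11)·3 = 5/11.
Against Y this mix gives (4/11)·3 + (7/11)·(-1) = 5/11.
All of Column's active replies (X, Y) yield 5/11, and no column does worse for Row. The mix makes Column indifferent and guarantees 5/11, so it is optimal.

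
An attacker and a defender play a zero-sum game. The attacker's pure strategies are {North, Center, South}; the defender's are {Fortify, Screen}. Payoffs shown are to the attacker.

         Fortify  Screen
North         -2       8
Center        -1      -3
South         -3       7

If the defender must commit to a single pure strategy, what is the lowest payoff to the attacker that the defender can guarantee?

Column maxima: Fortify → -1, Screen → 8.
The smallest of these is -1.

-1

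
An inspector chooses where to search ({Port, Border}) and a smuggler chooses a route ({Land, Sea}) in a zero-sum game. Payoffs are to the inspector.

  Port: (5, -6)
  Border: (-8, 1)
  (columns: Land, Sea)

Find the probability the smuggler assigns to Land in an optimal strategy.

7/20

Row minima: Port → -6, Border → -8; maximin = -6.
Column maxima: Land → 5, Sea → 1; minimax = 1.
-6 ≠ 1, so there is no saddle point; optimal play is mixed.
Let the inspector play Port with probability p. Expected payoff against Land: 5p + (-8)(1−p) = 13p − 8; against Sea: (-6)p + 1(1−p) = −7p + 1.
Setting these equal: 13p − 8 = −7p + 1 ⇒ 20p = 9 ⇒ p = 9/20, and the value is (13)·(9/20) − 8 = -43/20.
For the smuggler: with q = P(Land), equating Port's and Border's payoffs gives 11q − 6 = −9q + 1 ⇒ q = 7/20.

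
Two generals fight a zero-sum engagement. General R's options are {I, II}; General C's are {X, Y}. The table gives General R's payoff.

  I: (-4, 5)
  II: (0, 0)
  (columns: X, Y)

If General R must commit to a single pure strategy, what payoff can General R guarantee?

0

Row minima: I → -4, II → 0.
The best of these is 0.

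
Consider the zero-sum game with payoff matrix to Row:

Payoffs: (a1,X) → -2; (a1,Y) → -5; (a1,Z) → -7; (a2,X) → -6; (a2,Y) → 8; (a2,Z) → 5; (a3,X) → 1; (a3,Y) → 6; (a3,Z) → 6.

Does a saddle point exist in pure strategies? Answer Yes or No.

Row minima: a1 → -7, a2 → -6, a3 → 1; maximin = 1.
Column maxima: X → 1, Y → 8, Z → 6; minimax = 1.
maximin = minimax = 1, so a saddle point exists.

Yes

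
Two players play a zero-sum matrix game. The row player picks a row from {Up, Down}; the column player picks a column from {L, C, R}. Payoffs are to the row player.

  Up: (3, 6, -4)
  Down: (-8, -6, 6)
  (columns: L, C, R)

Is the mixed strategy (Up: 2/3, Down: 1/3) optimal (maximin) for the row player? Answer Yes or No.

Yes

Against L this mix gives (2/3)·3 + (1/3)·(-8) = -2/3.
Against C this mix gives (2/3)·6 + (1/3)·(-6) = 2.
Against R this mix gives (2/3)·(-4) + (1/3)·6 = -2/3.
All of the column player's active replies (L, R) yield -2/3, and no column does worse for the row player. The mix makes the column player indifferent and guarantees -2/3, so it is optimal.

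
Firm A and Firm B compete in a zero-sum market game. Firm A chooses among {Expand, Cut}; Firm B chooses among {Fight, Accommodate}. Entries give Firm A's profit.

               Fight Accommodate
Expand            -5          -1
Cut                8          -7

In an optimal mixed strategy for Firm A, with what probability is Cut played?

4/19

Row minima: Expand → -5, Cut → -7; maximin = -5.
Column maxima: Fight → 8, Accommodate → -1; minimax = -1.
-5 ≠ -1, so there is no saddle point; optimal play is mixed.
Let Firm A play Expand with probability p. Expected payoff against Fight: (-5)p + 8(1−p) = −13p + 8; against Accommodate: (-1)p + (-7)(1−p) = 6p − 7.
Setting these equal: −13p + 8 = 6p − 7 ⇒ −19p = -15 ⇒ p = 15/19, and the value is (-13)·(15/19) + 8 = -43/19.
For Firm B: with q = P(Fight), equating Expand's and Cut's payoffs gives −4q − 1 = 15q − 7 ⇒ q = 6/19.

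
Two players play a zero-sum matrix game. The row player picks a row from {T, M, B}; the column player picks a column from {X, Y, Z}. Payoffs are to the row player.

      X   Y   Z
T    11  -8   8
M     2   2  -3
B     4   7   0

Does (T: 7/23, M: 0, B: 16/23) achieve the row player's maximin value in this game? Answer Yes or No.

Yes

Against X this mix gives (7/23)·11 + (16/23)·4 = 141/23.
Against Y this mix gives (7/23)·(-8) + (16/23)·7 = 56/23.
Against Z this mix gives (7/23)·8 + (16/23)·0 = 56/23.
All of the column player's active replies (Y, Z) yield 56/23, and no column does worse for the row player. The mix makes the column player indifferent and guarantees 56/23, so it is optimal.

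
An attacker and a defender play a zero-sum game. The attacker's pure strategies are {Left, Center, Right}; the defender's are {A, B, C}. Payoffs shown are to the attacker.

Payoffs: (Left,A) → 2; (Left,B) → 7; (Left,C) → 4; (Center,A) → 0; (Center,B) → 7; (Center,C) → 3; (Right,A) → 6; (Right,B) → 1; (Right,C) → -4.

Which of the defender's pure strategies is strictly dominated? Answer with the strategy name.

B

C holds the attacker's payoff strictly below B in every row: 4 < 7, 3 < 7, -4 < 1.
So B is strictly dominated for the defender.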